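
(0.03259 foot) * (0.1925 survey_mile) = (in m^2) 3.077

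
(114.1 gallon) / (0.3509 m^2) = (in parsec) 3.989e-17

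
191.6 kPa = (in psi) 27.79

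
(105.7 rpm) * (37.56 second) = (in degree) 2.382e+04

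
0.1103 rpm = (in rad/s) 0.01155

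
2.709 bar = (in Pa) 2.709e+05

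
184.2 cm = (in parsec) 5.97e-17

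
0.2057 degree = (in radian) 0.00359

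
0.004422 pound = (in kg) 0.002006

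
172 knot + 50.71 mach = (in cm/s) 1.736e+06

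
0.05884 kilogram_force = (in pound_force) 0.1297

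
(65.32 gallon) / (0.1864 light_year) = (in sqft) 1.509e-15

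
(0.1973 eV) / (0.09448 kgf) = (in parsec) 1.106e-36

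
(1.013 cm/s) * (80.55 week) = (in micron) 4.935e+11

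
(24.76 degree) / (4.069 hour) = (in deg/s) 0.00169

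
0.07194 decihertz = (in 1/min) 0.4316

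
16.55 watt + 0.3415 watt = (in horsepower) 0.02265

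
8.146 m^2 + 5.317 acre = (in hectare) 2.153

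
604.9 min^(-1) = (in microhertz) 1.008e+07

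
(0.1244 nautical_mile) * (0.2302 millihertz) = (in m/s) 0.05304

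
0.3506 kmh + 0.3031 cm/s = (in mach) 0.0002949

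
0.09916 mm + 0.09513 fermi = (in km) 9.916e-08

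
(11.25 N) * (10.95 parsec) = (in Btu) 3.603e+15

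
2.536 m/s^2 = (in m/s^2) 2.536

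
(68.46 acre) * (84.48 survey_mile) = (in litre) 3.767e+13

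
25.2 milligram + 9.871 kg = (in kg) 9.871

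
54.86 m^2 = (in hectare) 0.005486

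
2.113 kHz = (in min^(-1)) 1.268e+05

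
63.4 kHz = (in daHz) 6340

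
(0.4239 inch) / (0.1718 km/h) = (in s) 0.2256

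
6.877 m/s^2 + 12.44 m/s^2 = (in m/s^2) 19.32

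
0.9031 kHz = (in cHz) 9.031e+04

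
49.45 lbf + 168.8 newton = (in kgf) 39.64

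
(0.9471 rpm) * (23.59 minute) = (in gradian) 8937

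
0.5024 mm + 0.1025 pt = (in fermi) 5.386e+11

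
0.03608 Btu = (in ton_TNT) 9.098e-09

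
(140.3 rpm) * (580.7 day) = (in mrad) 7.371e+11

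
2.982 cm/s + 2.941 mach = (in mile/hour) 2240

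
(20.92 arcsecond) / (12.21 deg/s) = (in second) 0.0004759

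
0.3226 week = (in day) 2.258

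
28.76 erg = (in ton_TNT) 6.874e-16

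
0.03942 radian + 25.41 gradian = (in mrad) 438.6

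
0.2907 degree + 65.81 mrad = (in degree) 4.061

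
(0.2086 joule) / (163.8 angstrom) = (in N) 1.274e+07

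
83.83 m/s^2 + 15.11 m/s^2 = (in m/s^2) 98.94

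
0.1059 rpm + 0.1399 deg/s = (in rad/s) 0.01353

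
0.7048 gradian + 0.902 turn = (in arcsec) 1.171e+06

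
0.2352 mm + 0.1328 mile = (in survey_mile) 0.1328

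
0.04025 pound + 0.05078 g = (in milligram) 1.831e+04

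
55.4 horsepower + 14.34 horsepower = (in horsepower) 69.74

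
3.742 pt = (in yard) 0.001444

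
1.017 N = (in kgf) 0.1037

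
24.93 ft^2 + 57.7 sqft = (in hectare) 0.0007677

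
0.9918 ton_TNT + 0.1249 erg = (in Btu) 3.933e+06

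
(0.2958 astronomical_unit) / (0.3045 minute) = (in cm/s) 2.422e+11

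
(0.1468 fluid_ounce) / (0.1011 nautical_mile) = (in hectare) 2.319e-12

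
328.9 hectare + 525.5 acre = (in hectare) 541.6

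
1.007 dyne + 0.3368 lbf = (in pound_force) 0.3368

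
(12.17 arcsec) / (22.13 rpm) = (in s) 2.546e-05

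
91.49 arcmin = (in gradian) 1.694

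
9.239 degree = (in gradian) 10.27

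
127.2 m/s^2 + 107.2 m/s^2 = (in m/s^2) 234.4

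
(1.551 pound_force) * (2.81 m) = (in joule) 19.39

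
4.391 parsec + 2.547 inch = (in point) 3.841e+20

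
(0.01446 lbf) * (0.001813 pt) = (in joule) 4.114e-08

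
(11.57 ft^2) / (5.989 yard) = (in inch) 7.728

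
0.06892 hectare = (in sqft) 7418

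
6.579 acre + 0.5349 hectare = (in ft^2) 3.442e+05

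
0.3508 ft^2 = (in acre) 8.053e-06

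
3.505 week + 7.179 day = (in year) 0.08689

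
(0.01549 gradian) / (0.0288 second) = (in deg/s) 0.4841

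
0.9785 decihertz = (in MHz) 9.785e-08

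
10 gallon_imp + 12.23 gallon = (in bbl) 0.5771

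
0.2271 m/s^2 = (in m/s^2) 0.2271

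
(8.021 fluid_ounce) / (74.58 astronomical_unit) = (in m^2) 2.126e-17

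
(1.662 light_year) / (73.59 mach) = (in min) 1.046e+10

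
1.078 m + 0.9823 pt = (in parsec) 3.495e-17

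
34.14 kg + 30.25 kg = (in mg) 6.439e+07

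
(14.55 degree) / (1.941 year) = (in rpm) 3.962e-08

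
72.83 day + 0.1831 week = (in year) 0.203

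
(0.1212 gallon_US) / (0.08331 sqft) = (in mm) 59.28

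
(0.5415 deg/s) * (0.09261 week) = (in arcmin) 1.82e+06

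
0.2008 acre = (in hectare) 0.08126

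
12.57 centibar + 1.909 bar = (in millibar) 2035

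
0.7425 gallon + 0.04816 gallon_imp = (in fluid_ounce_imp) 106.6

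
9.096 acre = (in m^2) 3.681e+04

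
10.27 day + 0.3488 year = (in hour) 3302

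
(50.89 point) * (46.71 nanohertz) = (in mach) 2.463e-12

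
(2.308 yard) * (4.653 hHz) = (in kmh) 3535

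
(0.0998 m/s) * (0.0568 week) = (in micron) 3.428e+09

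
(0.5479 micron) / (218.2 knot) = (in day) 5.649e-14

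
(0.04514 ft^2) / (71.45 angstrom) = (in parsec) 1.902e-11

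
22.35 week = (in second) 1.352e+07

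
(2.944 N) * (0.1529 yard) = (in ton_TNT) 9.838e-11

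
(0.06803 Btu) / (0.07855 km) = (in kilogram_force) 0.09318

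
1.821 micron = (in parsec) 5.901e-23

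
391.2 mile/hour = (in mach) 0.5136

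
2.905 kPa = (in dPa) 2.905e+04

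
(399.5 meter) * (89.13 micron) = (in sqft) 0.3833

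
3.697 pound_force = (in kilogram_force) 1.677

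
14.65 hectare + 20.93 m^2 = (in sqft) 1.577e+06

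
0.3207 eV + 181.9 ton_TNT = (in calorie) 1.819e+11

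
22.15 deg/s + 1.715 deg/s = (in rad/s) 0.4165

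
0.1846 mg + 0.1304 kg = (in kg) 0.1304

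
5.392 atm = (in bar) 5.463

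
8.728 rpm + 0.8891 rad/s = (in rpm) 17.22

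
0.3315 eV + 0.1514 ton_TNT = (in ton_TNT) 0.1514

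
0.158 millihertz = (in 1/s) 0.000158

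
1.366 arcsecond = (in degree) 0.0003794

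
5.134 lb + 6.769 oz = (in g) 2521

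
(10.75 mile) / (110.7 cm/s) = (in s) 1.563e+04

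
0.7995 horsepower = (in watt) 596.2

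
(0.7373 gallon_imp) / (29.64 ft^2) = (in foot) 0.003994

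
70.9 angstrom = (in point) 2.01e-05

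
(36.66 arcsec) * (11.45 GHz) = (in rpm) 1.943e+07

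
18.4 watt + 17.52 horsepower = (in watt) 1.308e+04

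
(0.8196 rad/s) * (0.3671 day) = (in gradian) 1.655e+06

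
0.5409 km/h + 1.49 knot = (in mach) 0.002692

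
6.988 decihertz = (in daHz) 0.06988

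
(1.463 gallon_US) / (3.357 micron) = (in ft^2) 1.776e+04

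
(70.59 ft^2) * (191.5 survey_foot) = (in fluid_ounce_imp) 1.347e+07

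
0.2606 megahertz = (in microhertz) 2.606e+11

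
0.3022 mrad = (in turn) 4.81e-05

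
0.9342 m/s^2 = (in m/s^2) 0.9342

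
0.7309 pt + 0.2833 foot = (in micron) 8.661e+04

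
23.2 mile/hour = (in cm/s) 1037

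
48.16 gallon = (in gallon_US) 48.16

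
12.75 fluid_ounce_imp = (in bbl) 0.002279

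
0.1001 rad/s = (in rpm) 0.9559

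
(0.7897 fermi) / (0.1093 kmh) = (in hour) 7.225e-18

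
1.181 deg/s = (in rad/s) 0.02061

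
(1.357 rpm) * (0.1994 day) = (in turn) 389.6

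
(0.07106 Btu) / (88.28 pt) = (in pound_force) 541.2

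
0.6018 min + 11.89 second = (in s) 48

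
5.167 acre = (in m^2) 2.091e+04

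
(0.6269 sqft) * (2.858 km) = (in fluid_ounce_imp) 5.858e+06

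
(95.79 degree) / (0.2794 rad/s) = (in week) 9.894e-06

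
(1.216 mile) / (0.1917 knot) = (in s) 1.984e+04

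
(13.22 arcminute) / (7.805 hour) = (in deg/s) 7.842e-06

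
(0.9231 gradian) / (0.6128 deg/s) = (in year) 4.299e-08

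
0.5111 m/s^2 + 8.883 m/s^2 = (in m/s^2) 9.394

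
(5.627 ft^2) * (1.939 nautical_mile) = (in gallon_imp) 4.129e+05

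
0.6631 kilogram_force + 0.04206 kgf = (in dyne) 6.915e+05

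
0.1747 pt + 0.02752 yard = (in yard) 0.02759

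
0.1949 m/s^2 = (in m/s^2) 0.1949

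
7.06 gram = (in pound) 0.01556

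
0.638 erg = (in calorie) 1.525e-08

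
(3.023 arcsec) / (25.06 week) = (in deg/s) 5.54e-11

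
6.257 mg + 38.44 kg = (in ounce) 1356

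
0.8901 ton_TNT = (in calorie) 8.901e+08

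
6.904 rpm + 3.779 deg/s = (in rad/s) 0.7889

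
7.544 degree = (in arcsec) 2.716e+04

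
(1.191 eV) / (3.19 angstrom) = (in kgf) 6.1e-11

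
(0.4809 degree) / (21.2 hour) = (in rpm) 1.05e-06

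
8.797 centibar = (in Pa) 8797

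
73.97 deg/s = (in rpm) 12.33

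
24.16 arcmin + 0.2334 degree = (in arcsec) 2290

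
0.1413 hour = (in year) 1.613e-05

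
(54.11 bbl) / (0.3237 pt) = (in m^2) 7.533e+04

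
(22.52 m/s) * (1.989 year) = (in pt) 4.004e+12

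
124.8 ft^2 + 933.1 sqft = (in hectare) 0.009828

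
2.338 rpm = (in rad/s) 0.2448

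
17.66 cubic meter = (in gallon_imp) 3885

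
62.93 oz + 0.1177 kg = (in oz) 67.08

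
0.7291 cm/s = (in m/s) 0.007291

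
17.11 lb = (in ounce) 273.8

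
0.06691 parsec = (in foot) 6.774e+15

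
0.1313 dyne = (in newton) 1.313e-06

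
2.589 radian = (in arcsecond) 5.34e+05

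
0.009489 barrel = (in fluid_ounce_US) 51.01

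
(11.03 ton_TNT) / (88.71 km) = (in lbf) 1.17e+05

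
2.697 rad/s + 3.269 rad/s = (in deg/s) 341.8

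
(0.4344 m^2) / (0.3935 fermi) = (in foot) 3.622e+15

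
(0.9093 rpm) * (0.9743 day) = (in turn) 1276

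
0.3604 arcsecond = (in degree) 0.0001001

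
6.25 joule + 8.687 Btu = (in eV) 5.724e+22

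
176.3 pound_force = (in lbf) 176.3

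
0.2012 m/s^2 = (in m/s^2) 0.2012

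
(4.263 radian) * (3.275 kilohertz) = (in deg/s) 7.999e+05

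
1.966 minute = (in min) 1.966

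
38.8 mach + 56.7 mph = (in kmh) 4.765e+04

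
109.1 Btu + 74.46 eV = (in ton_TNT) 2.751e-05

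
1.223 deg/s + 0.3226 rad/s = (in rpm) 3.284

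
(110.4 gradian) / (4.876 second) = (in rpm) 3.396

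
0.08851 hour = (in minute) 5.311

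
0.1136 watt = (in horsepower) 0.0001523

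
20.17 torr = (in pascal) 2689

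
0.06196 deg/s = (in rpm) 0.01033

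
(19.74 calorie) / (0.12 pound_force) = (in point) 4.386e+05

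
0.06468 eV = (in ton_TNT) 2.477e-30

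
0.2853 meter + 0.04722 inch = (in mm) 286.5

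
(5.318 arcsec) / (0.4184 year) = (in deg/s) 1.12e-10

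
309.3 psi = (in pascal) 2.133e+06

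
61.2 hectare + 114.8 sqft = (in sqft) 6.588e+06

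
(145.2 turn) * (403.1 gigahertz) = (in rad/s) 3.678e+14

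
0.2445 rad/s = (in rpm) 2.335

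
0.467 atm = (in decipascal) 4.732e+05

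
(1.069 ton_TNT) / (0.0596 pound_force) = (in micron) 1.687e+16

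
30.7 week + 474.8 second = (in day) 214.9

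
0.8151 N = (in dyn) 8.151e+04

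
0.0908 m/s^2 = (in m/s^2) 0.0908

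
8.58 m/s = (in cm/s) 858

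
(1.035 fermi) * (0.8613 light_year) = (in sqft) 90.78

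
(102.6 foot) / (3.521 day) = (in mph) 0.00023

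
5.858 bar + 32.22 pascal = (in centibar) 585.8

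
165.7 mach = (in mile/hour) 1.262e+05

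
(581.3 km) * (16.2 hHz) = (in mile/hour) 2.107e+09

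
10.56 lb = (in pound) 10.56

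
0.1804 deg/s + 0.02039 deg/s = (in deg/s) 0.2008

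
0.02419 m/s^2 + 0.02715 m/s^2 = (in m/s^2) 0.05134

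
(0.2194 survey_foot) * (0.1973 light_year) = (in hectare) 1.248e+10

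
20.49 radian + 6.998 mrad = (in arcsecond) 4.228e+06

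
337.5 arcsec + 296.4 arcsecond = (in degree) 0.1761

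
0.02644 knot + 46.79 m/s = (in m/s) 46.8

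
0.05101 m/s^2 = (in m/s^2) 0.05101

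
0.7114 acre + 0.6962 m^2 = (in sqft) 3.1e+04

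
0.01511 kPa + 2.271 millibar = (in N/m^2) 242.2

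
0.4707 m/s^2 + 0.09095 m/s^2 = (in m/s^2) 0.5616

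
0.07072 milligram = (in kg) 7.072e-08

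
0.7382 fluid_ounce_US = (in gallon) 0.005767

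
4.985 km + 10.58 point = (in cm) 4.985e+05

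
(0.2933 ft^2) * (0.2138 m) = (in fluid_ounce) 197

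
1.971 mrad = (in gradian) 0.1255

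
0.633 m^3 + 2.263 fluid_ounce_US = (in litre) 633.1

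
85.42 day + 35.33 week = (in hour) 7986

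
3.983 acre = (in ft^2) 1.735e+05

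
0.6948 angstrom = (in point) 1.97e-07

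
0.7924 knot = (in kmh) 1.468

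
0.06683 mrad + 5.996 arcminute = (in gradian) 0.1153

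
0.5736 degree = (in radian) 0.01001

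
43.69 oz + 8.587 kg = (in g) 9826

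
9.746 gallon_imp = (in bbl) 0.2787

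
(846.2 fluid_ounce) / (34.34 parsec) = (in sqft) 2.542e-19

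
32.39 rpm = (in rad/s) 3.392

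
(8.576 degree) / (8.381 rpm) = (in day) 1.974e-06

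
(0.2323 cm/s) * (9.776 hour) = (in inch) 3219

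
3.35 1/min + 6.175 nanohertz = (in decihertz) 0.5583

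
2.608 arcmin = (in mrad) 0.7586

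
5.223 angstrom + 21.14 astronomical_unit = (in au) 21.14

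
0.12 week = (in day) 0.84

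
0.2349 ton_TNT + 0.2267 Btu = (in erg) 9.828e+15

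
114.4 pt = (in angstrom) 4.036e+08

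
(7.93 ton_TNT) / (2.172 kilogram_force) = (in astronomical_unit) 0.01041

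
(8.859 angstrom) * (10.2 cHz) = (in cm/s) 9.036e-09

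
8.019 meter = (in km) 0.008019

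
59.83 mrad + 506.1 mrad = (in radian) 0.5659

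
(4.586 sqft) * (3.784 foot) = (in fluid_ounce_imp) 1.729e+04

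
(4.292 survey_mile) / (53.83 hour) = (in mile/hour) 0.07973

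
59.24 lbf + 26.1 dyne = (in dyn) 2.635e+07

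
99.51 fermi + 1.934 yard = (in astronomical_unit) 1.182e-11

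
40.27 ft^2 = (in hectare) 0.0003741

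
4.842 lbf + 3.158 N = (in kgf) 2.518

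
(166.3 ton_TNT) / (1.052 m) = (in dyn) 6.614e+16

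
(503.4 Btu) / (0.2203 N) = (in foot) 7.91e+06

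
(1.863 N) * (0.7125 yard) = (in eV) 7.576e+18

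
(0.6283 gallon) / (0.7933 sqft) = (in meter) 0.03227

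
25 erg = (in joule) 2.5e-06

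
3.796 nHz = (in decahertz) 3.796e-10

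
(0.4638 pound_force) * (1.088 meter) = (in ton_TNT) 5.365e-10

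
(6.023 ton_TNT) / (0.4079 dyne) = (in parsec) 0.2002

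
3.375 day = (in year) 0.009247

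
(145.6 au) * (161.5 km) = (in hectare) 3.518e+14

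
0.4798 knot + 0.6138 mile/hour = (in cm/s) 52.12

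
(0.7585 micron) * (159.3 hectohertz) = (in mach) 3.549e-05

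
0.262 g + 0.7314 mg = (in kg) 0.0002627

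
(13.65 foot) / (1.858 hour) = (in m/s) 0.000622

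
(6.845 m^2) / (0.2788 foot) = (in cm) 8055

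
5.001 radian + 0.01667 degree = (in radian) 5.001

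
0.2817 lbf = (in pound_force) 0.2817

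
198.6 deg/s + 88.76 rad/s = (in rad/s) 92.23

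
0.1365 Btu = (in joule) 144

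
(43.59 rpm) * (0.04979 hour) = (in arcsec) 1.688e+08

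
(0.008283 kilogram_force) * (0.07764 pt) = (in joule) 2.225e-06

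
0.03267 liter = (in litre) 0.03267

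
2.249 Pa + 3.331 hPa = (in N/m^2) 335.3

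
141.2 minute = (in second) 8472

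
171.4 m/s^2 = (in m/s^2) 171.4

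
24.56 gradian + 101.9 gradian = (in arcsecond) 4.097e+05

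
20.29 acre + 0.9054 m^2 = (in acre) 20.29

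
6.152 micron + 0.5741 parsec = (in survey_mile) 1.101e+13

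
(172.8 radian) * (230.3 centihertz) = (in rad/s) 398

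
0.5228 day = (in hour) 12.55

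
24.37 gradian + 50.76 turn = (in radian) 319.3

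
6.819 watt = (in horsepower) 0.009144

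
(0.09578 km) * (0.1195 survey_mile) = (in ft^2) 1.983e+05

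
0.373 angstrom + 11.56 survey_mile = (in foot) 6.104e+04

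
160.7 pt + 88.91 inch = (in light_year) 2.447e-16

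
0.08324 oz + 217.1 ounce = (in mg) 6.157e+06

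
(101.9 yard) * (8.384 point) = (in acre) 6.81e-05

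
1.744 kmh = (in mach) 0.001423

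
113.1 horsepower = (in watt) 8.434e+04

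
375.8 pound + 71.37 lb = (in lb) 447.2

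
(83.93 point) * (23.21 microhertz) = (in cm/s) 6.872e-05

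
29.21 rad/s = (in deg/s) 1674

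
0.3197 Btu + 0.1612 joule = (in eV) 2.106e+21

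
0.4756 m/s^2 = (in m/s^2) 0.4756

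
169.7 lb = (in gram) 7.697e+04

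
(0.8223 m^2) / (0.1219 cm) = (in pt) 1.912e+06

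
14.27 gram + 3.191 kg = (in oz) 113.1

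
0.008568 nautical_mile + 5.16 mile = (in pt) 2.358e+07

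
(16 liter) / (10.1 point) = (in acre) 0.00111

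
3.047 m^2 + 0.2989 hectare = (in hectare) 0.2992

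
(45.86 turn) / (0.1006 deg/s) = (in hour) 45.59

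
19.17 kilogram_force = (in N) 188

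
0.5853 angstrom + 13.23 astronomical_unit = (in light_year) 0.0002092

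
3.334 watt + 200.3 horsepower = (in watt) 1.494e+05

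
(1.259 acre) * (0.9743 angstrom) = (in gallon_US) 0.0001311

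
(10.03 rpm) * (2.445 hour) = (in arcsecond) 1.907e+09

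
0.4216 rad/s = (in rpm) 4.026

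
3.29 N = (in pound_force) 0.7396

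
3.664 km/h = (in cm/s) 101.8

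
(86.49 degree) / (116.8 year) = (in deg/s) 2.348e-08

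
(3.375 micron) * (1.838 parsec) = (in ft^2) 2.06e+12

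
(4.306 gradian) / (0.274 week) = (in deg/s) 2.339e-05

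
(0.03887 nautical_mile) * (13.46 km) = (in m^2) 9.689e+05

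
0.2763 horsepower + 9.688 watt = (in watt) 215.7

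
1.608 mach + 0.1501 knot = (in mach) 1.608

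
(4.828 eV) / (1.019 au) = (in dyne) 5.074e-25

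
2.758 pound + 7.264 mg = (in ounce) 44.13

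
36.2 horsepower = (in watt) 2.699e+04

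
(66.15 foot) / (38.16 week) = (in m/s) 8.736e-07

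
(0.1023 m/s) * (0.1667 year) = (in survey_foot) 1.764e+06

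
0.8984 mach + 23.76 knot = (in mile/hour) 711.6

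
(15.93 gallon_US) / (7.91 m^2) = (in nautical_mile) 4.116e-06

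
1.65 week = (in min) 1.663e+04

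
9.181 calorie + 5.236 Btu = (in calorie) 1330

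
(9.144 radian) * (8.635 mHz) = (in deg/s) 4.524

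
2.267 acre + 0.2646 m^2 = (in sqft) 9.875e+04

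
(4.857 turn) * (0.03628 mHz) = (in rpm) 0.01057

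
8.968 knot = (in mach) 0.01355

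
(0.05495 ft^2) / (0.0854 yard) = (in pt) 185.3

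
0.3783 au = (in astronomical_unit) 0.3783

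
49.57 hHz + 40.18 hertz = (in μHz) 4.997e+09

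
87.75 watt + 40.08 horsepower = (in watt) 2.998e+04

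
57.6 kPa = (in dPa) 5.76e+05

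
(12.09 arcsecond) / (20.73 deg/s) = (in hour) 4.5e-08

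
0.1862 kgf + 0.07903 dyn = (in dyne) 1.826e+05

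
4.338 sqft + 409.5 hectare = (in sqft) 4.408e+07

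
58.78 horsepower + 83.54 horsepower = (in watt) 1.061e+05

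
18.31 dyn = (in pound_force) 4.116e-05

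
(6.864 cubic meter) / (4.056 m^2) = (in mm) 1692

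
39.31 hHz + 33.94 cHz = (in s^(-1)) 3931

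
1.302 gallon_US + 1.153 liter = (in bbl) 0.03825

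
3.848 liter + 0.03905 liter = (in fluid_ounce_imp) 136.8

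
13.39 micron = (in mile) 8.32e-09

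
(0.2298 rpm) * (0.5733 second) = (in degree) 0.7905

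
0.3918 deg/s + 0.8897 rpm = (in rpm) 0.955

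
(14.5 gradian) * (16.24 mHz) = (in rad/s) 0.003699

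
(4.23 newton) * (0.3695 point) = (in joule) 0.0005514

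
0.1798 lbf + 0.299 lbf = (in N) 2.13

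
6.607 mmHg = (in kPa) 0.8809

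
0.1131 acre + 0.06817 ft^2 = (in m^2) 457.7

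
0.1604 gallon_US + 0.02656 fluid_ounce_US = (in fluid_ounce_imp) 21.4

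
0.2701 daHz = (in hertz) 2.701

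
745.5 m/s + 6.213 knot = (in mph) 1675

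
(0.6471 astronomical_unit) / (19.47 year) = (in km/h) 567.6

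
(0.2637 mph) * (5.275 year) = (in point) 5.559e+10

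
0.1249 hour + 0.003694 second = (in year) 1.426e-05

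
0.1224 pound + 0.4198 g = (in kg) 0.05594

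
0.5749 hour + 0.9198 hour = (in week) 0.008897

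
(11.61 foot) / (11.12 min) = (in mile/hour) 0.01186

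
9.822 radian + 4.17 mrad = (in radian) 9.826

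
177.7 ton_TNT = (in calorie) 1.777e+11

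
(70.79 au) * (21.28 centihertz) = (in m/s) 2.254e+12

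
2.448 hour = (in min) 146.9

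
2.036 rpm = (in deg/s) 12.22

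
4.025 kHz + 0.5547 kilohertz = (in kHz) 4.58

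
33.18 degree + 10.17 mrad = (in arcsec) 1.215e+05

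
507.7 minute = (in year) 0.0009659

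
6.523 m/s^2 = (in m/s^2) 6.523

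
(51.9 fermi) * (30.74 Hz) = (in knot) 3.101e-12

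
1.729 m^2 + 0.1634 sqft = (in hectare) 0.0001744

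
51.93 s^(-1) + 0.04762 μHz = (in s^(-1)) 51.93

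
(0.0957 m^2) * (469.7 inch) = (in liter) 1142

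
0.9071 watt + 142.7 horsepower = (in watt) 1.064e+05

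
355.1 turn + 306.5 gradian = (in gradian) 1.423e+05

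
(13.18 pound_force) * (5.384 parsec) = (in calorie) 2.328e+18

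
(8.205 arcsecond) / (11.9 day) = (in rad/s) 3.869e-11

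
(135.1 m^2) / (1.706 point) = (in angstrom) 2.245e+15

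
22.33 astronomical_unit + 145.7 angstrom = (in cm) 3.341e+14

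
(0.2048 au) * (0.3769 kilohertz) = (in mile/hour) 2.583e+13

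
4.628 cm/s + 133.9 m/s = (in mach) 0.3934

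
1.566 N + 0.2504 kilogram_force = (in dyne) 4.022e+05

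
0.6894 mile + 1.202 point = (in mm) 1.109e+06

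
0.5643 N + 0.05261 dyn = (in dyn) 5.643e+04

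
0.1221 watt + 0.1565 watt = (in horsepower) 0.0003736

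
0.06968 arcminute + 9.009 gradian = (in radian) 0.1415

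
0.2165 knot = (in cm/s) 11.14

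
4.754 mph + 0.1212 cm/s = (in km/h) 7.655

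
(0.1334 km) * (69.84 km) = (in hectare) 931.7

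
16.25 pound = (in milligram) 7.371e+06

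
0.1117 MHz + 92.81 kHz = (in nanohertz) 2.045e+14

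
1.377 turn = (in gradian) 550.8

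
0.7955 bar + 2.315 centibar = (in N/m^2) 8.186e+04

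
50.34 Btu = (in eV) 3.315e+23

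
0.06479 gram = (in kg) 6.479e-05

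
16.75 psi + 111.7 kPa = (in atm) 2.242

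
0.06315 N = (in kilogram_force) 0.00644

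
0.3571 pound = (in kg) 0.162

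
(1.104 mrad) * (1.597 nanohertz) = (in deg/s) 1.01e-10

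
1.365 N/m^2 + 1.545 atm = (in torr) 1174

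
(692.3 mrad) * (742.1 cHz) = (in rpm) 49.06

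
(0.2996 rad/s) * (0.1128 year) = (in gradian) 6.785e+07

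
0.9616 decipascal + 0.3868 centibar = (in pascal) 386.9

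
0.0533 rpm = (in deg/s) 0.3198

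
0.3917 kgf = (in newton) 3.841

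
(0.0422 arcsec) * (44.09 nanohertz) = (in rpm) 8.614e-14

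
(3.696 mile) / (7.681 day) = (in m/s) 0.008963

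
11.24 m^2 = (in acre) 0.002777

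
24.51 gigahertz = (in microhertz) 2.451e+16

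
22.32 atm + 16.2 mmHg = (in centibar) 2264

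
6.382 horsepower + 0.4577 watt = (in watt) 4760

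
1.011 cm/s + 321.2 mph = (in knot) 279.1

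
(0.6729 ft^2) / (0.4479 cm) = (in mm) 1.396e+04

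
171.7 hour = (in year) 0.0196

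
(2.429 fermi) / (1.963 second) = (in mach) 3.634e-18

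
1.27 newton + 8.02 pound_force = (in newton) 36.94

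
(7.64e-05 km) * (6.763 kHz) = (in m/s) 516.7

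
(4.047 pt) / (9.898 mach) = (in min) 7.06e-09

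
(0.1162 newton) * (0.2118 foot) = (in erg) 7.501e+04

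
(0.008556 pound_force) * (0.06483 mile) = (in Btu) 0.003764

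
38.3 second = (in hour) 0.01064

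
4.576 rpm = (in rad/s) 0.4792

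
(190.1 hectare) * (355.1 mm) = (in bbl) 4.246e+06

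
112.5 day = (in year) 0.3082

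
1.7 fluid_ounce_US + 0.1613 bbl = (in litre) 25.69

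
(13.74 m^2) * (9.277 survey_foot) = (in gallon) 1.026e+04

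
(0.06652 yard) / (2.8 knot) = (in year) 1.339e-09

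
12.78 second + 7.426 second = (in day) 0.0002339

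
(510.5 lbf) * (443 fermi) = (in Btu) 9.535e-13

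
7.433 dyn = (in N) 7.433e-05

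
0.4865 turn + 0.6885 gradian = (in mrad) 3068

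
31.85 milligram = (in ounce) 0.001123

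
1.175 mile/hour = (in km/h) 1.891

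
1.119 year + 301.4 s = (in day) 408.4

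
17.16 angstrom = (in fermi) 1.716e+06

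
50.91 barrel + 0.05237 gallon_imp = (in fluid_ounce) 2.737e+05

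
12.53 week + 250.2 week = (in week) 262.7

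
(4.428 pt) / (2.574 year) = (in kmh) 6.928e-11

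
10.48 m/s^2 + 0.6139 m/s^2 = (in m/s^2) 11.09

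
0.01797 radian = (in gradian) 1.144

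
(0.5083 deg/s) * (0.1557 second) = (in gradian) 0.08794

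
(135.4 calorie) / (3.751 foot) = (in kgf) 50.53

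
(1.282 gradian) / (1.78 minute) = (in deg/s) 0.0108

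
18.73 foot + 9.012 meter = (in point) 4.173e+04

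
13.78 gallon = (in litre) 52.16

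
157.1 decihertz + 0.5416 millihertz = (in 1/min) 942.6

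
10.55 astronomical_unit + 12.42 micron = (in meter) 1.578e+12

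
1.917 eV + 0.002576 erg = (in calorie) 6.157e-11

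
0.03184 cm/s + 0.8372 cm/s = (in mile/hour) 0.01944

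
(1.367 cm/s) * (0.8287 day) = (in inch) 3.853e+04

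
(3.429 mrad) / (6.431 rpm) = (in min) 8.486e-05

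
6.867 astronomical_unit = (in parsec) 3.329e-05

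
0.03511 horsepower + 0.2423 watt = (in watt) 26.42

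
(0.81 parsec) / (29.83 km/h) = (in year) 9.565e+07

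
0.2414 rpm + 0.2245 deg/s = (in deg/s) 1.673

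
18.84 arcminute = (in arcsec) 1130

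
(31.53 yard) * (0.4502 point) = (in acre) 1.131e-06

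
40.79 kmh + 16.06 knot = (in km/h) 70.53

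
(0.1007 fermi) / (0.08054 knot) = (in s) 2.43e-15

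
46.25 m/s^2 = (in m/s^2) 46.25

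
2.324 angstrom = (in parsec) 7.532e-27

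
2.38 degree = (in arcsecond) 8568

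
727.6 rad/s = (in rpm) 6948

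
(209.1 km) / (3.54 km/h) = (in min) 3544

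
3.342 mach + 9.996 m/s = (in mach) 3.371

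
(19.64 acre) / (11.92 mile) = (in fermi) 4.143e+15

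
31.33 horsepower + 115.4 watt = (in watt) 2.348e+04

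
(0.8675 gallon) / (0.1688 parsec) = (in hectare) 6.305e-23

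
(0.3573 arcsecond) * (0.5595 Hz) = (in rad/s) 9.692e-07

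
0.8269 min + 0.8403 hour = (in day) 0.03559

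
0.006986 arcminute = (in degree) 0.0001164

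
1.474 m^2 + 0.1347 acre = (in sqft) 5883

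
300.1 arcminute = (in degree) 5.002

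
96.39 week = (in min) 9.716e+05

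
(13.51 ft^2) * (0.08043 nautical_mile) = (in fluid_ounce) 6.322e+06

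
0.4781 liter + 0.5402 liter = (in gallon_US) 0.269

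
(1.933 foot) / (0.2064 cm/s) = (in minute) 4.758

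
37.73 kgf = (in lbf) 83.18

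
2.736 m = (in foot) 8.976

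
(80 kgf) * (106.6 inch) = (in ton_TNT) 5.077e-07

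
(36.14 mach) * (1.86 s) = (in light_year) 2.419e-12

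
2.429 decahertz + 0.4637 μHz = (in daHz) 2.429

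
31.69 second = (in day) 0.0003668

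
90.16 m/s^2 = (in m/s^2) 90.16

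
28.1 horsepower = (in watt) 2.095e+04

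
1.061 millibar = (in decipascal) 1061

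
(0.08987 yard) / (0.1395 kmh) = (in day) 2.455e-05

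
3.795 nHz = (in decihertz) 3.795e-08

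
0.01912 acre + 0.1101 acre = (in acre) 0.1292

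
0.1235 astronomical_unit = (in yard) 2.02e+10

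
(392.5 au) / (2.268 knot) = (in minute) 8.387e+11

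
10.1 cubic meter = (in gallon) 2668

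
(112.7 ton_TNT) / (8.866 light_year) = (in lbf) 1.264e-06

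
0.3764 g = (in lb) 0.0008298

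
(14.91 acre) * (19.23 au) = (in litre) 1.736e+20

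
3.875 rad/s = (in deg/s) 222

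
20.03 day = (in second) 1.731e+06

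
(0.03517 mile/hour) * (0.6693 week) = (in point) 1.804e+07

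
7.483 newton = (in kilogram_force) 0.7631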